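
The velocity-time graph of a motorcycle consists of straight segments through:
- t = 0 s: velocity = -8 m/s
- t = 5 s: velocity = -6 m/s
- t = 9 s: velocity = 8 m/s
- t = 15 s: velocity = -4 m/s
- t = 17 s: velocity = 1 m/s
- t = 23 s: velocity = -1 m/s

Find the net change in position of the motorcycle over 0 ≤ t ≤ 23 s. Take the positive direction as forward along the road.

Net displacement equals the area under the velocity-time graph (areas below the axis count negative).
0–5 s: ½(-8 + -6)(5) = -35 m
5–9 s: ½(-6 + 8)(4) = 4 m
9–15 s: ½(8 + -4)(6) = 12 m
15–17 s: ½(-4 + 1)(2) = -3 m
17–23 s: ½(1 + -1)(6) = 0 m
Net displacement = -22 m

-22 m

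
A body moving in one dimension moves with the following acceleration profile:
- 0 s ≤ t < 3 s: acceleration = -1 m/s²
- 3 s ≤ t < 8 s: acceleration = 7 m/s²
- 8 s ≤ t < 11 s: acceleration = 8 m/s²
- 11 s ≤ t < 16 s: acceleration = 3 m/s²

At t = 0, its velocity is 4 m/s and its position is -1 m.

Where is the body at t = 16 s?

On each constant-a segment, Δv = aΔt and Δx = v₀Δt + ½aΔt²; chain segment to segment.
0–3 s: v starts 4 m/s; Δx = 4·3 + ½·-1·3² = 7.5 m; v ends 1 m/s.
3–8 s: v starts 1 m/s; Δx = 1·5 + ½·7·5² = 92.5 m; v ends 36 m/s.
8–11 s: v starts 36 m/s; Δx = 36·3 + ½·8·3² = 144 m; v ends 60 m/s.
11–16 s: v starts 60 m/s; Δx = 60·5 + ½·3·5² = 337.5 m; v ends 75 m/s.
x(16) = -1 + Σ Δx = 580.5 m.

580.5 m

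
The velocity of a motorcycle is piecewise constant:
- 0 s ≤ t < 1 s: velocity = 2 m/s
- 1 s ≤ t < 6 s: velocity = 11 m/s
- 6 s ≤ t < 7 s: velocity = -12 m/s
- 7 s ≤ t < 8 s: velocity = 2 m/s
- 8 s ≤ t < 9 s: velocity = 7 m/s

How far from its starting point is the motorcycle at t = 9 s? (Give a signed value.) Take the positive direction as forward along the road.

54 m

Displacement is the signed area under the v-t curve.
0–1 s: 2 × 1 = 2 m
1–6 s: 11 × 5 = 55 m
6–7 s: -12 × 1 = -12 m
7–8 s: 2 × 1 = 2 m
8–9 s: 7 × 1 = 7 m
Net displacement = 54 m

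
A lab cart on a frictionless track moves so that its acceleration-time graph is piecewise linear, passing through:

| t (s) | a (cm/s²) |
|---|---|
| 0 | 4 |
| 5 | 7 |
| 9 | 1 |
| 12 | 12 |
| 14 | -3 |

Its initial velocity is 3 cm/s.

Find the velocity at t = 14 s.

Δv equals the area under the a-t graph; then v = v₀ + Δv.
0–5 s: ½(4 + 7)(5) = 27.5 cm/s
5–9 s: ½(7 + 1)(4) = 16 cm/s
9–12 s: ½(1 + 12)(3) = 19.5 cm/s
12–14 s: ½(12 + -3)(2) = 9 cm/s
Δv = 72 cm/s, so v(14) = 3 + (72) = 75 cm/s.

75 cm/s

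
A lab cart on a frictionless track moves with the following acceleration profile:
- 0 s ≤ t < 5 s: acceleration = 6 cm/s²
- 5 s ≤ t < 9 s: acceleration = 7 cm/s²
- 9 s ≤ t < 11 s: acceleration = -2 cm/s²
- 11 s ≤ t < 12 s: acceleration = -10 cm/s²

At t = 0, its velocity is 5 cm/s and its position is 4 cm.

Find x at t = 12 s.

On each constant-a segment, Δv = aΔt and Δx = v₀Δt + ½aΔt²; chain segment to segment.
0–5 s: v starts 5 cm/s; Δx = 5·5 + ½·6·5² = 100 cm; v ends 35 cm/s.
5–9 s: v starts 35 cm/s; Δx = 35·4 + ½·7·4² = 196 cm; v ends 63 cm/s.
9–11 s: v starts 63 cm/s; Δx = 63·2 + ½·-2·2² = 122 cm; v ends 59 cm/s.
11–12 s: v starts 59 cm/s; Δx = 59·1 + ½·-10·1² = 54 cm; v ends 49 cm/s.
x(12) = 4 + Σ Δx = 476 cm.

476 cm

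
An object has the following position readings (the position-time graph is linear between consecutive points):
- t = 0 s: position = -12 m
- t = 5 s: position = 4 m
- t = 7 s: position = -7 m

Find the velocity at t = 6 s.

Velocity is the slope of the x-t graph on 5–7 s: (-7 − 4)/(7 − 5) = -5.5 m/s.

-5.5 m/s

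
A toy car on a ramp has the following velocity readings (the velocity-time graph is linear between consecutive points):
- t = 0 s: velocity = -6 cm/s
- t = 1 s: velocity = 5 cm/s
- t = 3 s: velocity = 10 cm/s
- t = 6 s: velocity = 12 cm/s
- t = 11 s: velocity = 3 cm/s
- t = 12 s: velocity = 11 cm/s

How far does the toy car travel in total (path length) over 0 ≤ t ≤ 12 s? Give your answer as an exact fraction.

Total distance travelled is ∫|v| dt — sum the magnitudes of each area piece.
0–1 s: v = 0 at t = 6/11 s; triangle areas 18/11 + 25/22 = 61/22 cm
1–3 s: |½(5 + 10)(2)| = 15 cm
3–6 s: |½(10 + 12)(3)| = 33 cm
6–11 s: |½(12 + 3)(5)| = 37.5 cm
11–12 s: |½(3 + 11)(1)| = 7 cm
Total distance = 1048/11 cm

1048/11 cm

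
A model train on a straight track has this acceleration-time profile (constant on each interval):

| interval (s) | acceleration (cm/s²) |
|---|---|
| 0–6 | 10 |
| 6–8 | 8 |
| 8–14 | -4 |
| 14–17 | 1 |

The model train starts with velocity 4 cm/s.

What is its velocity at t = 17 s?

59 cm/s

Δv equals the area under the a-t graph; then v = v₀ + Δv.
0–6 s: 10 × 6 = 60 cm/s
6–8 s: 8 × 2 = 16 cm/s
8–14 s: -4 × 6 = -24 cm/s
14–17 s: 1 × 3 = 3 cm/s
Δv = 55 cm/s, so v(17) = 4 + (55) = 59 cm/s.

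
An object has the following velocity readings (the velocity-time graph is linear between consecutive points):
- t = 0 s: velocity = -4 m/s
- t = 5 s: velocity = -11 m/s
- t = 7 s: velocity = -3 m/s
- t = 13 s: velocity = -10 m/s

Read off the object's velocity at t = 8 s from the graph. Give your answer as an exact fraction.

-25/6 m/s

On 7–13 s the graph is linear from -3 to -10 m/s: v(8) = -3 + (-10 − -3)·(8 − 7)/(13 − 7) = -25/6 m/s.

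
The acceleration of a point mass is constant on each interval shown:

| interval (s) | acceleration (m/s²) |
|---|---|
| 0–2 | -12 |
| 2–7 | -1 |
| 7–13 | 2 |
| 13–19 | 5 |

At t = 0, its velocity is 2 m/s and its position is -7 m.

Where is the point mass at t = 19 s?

On each constant-a segment, Δv = aΔt and Δx = v₀Δt + ½aΔt²; chain segment to segment.
0–2 s: v starts 2 m/s; Δx = 2·2 + ½·-12·2² = -20 m; v ends -22 m/s.
2–7 s: v starts -22 m/s; Δx = -22·5 + ½·-1·5² = -122.5 m; v ends -27 m/s.
7–13 s: v starts -27 m/s; Δx = -27·6 + ½·2·6² = -126 m; v ends -15 m/s.
13–19 s: v starts -15 m/s; Δx = -15·6 + ½·5·6² = 0 m; v ends 15 m/s.
x(19) = -7 + Σ Δx = -275.5 m.

-275.5 m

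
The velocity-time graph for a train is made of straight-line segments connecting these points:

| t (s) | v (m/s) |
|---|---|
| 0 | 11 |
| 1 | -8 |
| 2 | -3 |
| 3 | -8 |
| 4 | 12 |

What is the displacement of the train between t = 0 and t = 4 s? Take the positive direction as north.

-7.5 m

Net displacement equals the area under the velocity-time graph (areas below the axis count negative).
0–1 s: ½(11 + -8)(1) = 1.5 m
1–2 s: ½(-8 + -3)(1) = -5.5 m
2–3 s: ½(-3 + -8)(1) = -5.5 m
3–4 s: ½(-8 + 12)(1) = 2 m
Net displacement = -7.5 m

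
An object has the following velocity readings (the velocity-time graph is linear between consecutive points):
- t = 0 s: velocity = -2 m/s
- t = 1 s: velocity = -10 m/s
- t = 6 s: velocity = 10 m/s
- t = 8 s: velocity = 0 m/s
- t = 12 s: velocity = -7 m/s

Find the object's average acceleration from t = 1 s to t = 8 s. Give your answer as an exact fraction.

Average acceleration = Δv/Δt = (0 − -10)/(8 − 1) = 10/7 m/s².

10/7 m/s²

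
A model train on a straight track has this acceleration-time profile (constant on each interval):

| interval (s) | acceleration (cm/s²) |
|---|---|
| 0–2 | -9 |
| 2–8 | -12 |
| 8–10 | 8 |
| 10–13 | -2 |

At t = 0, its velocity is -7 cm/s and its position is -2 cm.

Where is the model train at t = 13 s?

-830 cm

On each constant-a segment, Δv = aΔt and Δx = v₀Δt + ½aΔt²; chain segment to segment.
0–2 s: v starts -7 cm/s; Δx = -7·2 + ½·-9·2² = -32 cm; v ends -25 cm/s.
2–8 s: v starts -25 cm/s; Δx = -25·6 + ½·-12·6² = -366 cm; v ends -97 cm/s.
8–10 s: v starts -97 cm/s; Δx = -97·2 + ½·8·2² = -178 cm; v ends -81 cm/s.
10–13 s: v starts -81 cm/s; Δx = -81·3 + ½·-2·3² = -252 cm; v ends -87 cm/s.
x(13) = -2 + Σ Δx = -830 cm.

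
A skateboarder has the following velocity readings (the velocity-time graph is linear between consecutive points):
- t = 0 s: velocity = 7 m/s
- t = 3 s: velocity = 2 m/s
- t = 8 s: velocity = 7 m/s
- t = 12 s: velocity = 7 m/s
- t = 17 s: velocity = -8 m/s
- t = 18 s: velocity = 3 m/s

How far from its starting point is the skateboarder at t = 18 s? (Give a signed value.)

Displacement is the signed area under the v-t curve.
0–3 s: ½(7 + 2)(3) = 13.5 m
3–8 s: ½(2 + 7)(5) = 22.5 m
8–12 s: 7 × 4 = 28 m
12–17 s: ½(7 + -8)(5) = -2.5 m
17–18 s: ½(-8 + 3)(1) = -2.5 m
Net displacement = 59 m

59 m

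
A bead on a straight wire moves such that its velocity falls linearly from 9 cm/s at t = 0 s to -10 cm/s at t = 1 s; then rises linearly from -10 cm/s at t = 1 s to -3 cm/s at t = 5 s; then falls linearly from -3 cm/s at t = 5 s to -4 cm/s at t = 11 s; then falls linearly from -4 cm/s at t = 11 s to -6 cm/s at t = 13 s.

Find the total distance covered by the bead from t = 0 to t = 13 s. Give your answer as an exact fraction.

Distance (not displacement) is the total path length: add the absolute areas under v-t.
0–1 s: v = 0 at t = 9/19 s; triangle areas 81/38 + 50/19 = 181/38 cm
1–5 s: |½(-10 + -3)(4)| = 26 cm
5–11 s: |½(-3 + -4)(6)| = 21 cm
11–13 s: |½(-4 + -6)(2)| = 10 cm
Total distance = 2347/38 cm

2347/38 cm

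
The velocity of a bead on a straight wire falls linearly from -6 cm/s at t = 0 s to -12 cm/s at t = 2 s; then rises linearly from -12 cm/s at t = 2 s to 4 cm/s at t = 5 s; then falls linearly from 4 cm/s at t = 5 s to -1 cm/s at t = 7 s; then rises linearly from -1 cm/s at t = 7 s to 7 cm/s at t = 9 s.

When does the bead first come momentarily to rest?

t = 4.25 s

v changes sign on 2–5 s (from -12 to 4); the graph is linear there, so v = 0 at t = 2 + (12)·(5 − 2)/(4 − -12) = 4.25 s.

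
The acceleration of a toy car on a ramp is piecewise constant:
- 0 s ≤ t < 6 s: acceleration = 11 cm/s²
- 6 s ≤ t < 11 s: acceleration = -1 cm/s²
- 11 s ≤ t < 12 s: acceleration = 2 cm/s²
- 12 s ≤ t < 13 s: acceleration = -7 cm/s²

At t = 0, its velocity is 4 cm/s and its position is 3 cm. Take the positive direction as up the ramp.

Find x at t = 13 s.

On each constant-a segment, Δv = aΔt and Δx = v₀Δt + ½aΔt²; chain segment to segment.
0–6 s: v starts 4 cm/s; Δx = 4·6 + ½·11·6² = 222 cm; v ends 70 cm/s.
6–11 s: v starts 70 cm/s; Δx = 70·5 + ½·-1·5² = 337.5 cm; v ends 65 cm/s.
11–12 s: v starts 65 cm/s; Δx = 65·1 + ½·2·1² = 66 cm; v ends 67 cm/s.
12–13 s: v starts 67 cm/s; Δx = 67·1 + ½·-7·1² = 63.5 cm; v ends 60 cm/s.
x(13) = 3 + Σ Δx = 692 cm.

692 cm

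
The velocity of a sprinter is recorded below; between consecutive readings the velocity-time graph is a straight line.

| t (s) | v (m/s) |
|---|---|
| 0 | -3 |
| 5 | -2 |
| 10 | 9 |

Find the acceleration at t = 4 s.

0.2 m/s²

Acceleration is the slope of the v-t graph on 0–5 s: (-2 − -3)/(5 − 0) = 0.2 m/s².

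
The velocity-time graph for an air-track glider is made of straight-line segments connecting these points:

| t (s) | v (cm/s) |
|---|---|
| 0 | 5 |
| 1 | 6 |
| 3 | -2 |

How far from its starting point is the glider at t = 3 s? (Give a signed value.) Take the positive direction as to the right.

9.5 cm

Displacement is the signed area under the v-t curve.
0–1 s: ½(5 + 6)(1) = 5.5 cm
1–3 s: ½(6 + -2)(2) = 4 cm
Net displacement = 9.5 cm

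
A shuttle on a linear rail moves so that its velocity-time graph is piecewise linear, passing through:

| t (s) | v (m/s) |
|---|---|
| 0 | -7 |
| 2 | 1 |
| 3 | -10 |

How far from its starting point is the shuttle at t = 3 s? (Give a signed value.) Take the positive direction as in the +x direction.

-10.5 m

Net displacement equals the area under the velocity-time graph (areas below the axis count negative).
0–2 s: ½(-7 + 1)(2) = -6 m
2–3 s: ½(1 + -10)(1) = -4.5 m
Net displacement = -10.5 m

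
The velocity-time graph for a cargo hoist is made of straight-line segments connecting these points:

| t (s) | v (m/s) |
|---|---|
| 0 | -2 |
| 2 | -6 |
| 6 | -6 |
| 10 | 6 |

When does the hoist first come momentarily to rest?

v changes sign on 6–10 s (from -6 to 6); the graph is linear there, so v = 0 at t = 6 + (6)·(10 − 6)/(6 − -6) = 8 s.

t = 8 s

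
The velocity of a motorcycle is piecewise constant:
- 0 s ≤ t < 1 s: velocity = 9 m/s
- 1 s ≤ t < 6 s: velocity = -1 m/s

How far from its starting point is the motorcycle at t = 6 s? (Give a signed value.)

Net displacement equals the area under the velocity-time graph (areas below the axis count negative).
0–1 s: 9 × 1 = 9 m
1–6 s: -1 × 5 = -5 m
Net displacement = 4 m

4 m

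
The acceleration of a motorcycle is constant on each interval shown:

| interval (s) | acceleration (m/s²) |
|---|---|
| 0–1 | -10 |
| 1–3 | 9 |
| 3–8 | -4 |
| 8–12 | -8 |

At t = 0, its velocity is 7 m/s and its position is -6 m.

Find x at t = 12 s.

-51 m

On each constant-a segment, Δv = aΔt and Δx = v₀Δt + ½aΔt²; chain segment to segment.
0–1 s: v starts 7 m/s; Δx = 7·1 + ½·-10·1² = 2 m; v ends -3 m/s.
1–3 s: v starts -3 m/s; Δx = -3·2 + ½·9·2² = 12 m; v ends 15 m/s.
3–8 s: v starts 15 m/s; Δx = 15·5 + ½·-4·5² = 25 m; v ends -5 m/s.
8–12 s: v starts -5 m/s; Δx = -5·4 + ½·-8·4² = -84 m; v ends -37 m/s.
x(12) = -6 + Σ Δx = -51 m.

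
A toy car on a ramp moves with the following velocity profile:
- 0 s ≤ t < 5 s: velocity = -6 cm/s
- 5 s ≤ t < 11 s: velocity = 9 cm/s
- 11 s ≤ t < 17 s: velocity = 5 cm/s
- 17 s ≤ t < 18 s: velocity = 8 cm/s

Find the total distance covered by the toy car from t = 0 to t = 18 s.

122 cm

Distance (not displacement) is the total path length: add the absolute areas under v-t.
0–5 s: |-6| × 5 = 30 cm
5–11 s: |9| × 6 = 54 cm
11–17 s: |5| × 6 = 30 cm
17–18 s: |8| × 1 = 8 cm
Total distance = 122 cm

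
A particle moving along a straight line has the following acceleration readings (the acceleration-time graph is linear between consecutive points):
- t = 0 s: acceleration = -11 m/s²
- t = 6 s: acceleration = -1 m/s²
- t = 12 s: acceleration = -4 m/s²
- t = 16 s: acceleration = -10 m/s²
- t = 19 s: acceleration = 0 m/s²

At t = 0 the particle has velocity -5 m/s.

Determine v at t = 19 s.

Δv equals the area under the a-t graph; then v = v₀ + Δv.
0–6 s: ½(-11 + -1)(6) = -36 m/s
6–12 s: ½(-1 + -4)(6) = -15 m/s
12–16 s: ½(-4 + -10)(4) = -28 m/s
16–19 s: ½(-10 + 0)(3) = -15 m/s
Δv = -94 m/s, so v(19) = -5 + (-94) = -99 m/s.

-99 m/s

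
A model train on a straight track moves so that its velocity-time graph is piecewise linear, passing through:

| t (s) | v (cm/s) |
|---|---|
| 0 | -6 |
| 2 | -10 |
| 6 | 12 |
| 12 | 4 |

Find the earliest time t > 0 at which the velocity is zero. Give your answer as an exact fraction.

t = 42/11 s

v changes sign on 2–6 s (from -10 to 12); the graph is linear there, so v = 0 at t = 2 + (10)·(6 − 2)/(12 − -10) = 42/11 s.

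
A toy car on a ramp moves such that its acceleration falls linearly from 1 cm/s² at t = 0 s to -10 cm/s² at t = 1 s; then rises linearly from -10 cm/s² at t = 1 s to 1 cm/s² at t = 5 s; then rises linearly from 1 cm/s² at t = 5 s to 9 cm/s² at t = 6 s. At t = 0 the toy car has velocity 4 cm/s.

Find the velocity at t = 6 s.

-13.5 cm/s

Δv equals the area under the a-t graph; then v = v₀ + Δv.
0–1 s: ½(1 + -10)(1) = -4.5 cm/s
1–5 s: ½(-10 + 1)(4) = -18 cm/s
5–6 s: ½(1 + 9)(1) = 5 cm/s
Δv = -17.5 cm/s, so v(6) = 4 + (-17.5) = -13.5 cm/s.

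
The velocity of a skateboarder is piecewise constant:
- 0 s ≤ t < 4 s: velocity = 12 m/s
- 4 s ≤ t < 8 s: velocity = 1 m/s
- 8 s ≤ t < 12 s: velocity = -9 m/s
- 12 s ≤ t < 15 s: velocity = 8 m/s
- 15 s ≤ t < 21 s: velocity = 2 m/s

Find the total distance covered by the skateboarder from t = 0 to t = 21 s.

124 m

Distance (not displacement) is the total path length: add the absolute areas under v-t.
0–4 s: |12| × 4 = 48 m
4–8 s: |1| × 4 = 4 m
8–12 s: |-9| × 4 = 36 m
12–15 s: |8| × 3 = 24 m
15–21 s: |2| × 6 = 12 m
Total distance = 124 m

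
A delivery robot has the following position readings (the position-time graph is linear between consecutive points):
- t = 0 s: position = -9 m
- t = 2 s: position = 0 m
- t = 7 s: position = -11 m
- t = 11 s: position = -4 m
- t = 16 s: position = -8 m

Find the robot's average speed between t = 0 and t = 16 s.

1.9375 m/s

Average speed = (total path length)/(elapsed time); on a piecewise-linear x-t graph the path length is Σ|Δx|.
0–2 s: |Δx| = |0 − -9| = 9 m
2–7 s: |Δx| = |-11 − 0| = 11 m
7–11 s: |Δx| = |-4 − -11| = 7 m
11–16 s: |Δx| = |-8 − -4| = 4 m
Total path = 31 m; average speed = 31/16 = 1.9375 m/s.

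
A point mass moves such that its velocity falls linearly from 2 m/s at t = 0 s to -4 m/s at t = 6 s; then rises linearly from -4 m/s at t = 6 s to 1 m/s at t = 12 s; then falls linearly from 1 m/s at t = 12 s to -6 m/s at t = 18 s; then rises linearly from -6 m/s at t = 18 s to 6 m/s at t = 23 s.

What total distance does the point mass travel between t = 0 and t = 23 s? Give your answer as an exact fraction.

Distance (not displacement) is the total path length: add the absolute areas under v-t.
0–6 s: v = 0 at t = 2 s; triangle areas 2 + 8 = 10 m
6–12 s: v = 0 at t = 10.8 s; triangle areas 9.6 + 0.6 = 10.2 m
12–18 s: v = 0 at t = 90/7 s; triangle areas 3/7 + 108/7 = 111/7 m
18–23 s: v = 0 at t = 20.5 s; triangle areas 7.5 + 7.5 = 15 m
Total distance = 1787/35 m

1787/35 m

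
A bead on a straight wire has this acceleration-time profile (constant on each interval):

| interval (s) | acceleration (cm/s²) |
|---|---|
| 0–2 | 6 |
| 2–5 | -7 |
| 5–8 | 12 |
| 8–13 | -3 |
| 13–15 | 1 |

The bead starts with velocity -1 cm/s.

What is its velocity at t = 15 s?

13 cm/s

Δv equals the area under the a-t graph; then v = v₀ + Δv.
0–2 s: 6 × 2 = 12 cm/s
2–5 s: -7 × 3 = -21 cm/s
5–8 s: 12 × 3 = 36 cm/s
8–13 s: -3 × 5 = -15 cm/s
13–15 s: 1 × 2 = 2 cm/s
Δv = 14 cm/s, so v(15) = -1 + (14) = 13 cm/s.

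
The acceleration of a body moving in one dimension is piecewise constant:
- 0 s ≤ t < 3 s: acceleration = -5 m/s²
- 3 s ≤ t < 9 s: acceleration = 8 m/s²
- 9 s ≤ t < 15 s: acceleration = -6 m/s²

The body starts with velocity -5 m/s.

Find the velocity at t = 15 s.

Δv equals the area under the a-t graph; then v = v₀ + Δv.
0–3 s: -5 × 3 = -15 m/s
3–9 s: 8 × 6 = 48 m/s
9–15 s: -6 × 6 = -36 m/s
Δv = -3 m/s, so v(15) = -5 + (-3) = -8 m/s.

-8 m/s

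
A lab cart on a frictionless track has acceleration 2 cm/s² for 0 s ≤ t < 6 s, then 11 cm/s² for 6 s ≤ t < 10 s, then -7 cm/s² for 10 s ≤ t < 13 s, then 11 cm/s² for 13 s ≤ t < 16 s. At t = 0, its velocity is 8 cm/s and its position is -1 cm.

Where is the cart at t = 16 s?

590 cm

On each constant-a segment, Δv = aΔt and Δx = v₀Δt + ½aΔt²; chain segment to segment.
0–6 s: v starts 8 cm/s; Δx = 8·6 + ½·2·6² = 84 cm; v ends 20 cm/s.
6–10 s: v starts 20 cm/s; Δx = 20·4 + ½·11·4² = 168 cm; v ends 64 cm/s.
10–13 s: v starts 64 cm/s; Δx = 64·3 + ½·-7·3² = 160.5 cm; v ends 43 cm/s.
13–16 s: v starts 43 cm/s; Δx = 43·3 + ½·11·3² = 178.5 cm; v ends 76 cm/s.
x(16) = -1 + Σ Δx = 590 cm.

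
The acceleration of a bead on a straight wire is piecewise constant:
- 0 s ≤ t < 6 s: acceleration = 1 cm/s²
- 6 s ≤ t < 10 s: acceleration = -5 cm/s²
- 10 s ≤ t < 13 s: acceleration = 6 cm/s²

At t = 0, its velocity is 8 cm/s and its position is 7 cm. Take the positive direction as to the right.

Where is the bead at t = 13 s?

On each constant-a segment, Δv = aΔt and Δx = v₀Δt + ½aΔt²; chain segment to segment.
0–6 s: v starts 8 cm/s; Δx = 8·6 + ½·1·6² = 66 cm; v ends 14 cm/s.
6–10 s: v starts 14 cm/s; Δx = 14·4 + ½·-5·4² = 16 cm; v ends -6 cm/s.
10–13 s: v starts -6 cm/s; Δx = -6·3 + ½·6·3² = 9 cm; v ends 12 cm/s.
x(13) = 7 + Σ Δx = 98 cm.

98 cm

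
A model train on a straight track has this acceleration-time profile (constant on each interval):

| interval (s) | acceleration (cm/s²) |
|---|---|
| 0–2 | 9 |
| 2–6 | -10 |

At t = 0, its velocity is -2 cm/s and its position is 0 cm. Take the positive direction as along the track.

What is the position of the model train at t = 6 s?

On each constant-a segment, Δv = aΔt and Δx = v₀Δt + ½aΔt²; chain segment to segment.
0–2 s: v starts -2 cm/s; Δx = -2·2 + ½·9·2² = 14 cm; v ends 16 cm/s.
2–6 s: v starts 16 cm/s; Δx = 16·4 + ½·-10·4² = -16 cm; v ends -24 cm/s.
x(6) = 0 + Σ Δx = -2 cm.

-2 cm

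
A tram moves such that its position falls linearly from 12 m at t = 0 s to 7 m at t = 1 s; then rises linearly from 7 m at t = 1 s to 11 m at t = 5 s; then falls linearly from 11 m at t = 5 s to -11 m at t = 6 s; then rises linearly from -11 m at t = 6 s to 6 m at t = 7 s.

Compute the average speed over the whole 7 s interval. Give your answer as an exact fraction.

48/7 m/s

Average speed = (total path length)/(elapsed time); on a piecewise-linear x-t graph the path length is Σ|Δx|.
0–1 s: |Δx| = |7 − 12| = 5 m
1–5 s: |Δx| = |11 − 7| = 4 m
5–6 s: |Δx| = |-11 − 11| = 22 m
6–7 s: |Δx| = |6 − -11| = 17 m
Total path = 48 m; average speed = 48/7 = 48/7 m/s.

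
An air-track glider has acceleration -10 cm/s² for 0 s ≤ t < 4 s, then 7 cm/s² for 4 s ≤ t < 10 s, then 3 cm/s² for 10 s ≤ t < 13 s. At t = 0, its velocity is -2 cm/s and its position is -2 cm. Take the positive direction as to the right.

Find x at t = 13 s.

-202.5 cm

On each constant-a segment, Δv = aΔt and Δx = v₀Δt + ½aΔt²; chain segment to segment.
0–4 s: v starts -2 cm/s; Δx = -2·4 + ½·-10·4² = -88 cm; v ends -42 cm/s.
4–10 s: v starts -42 cm/s; Δx = -42·6 + ½·7·6² = -126 cm; v ends 0 cm/s.
10–13 s: v starts 0 cm/s; Δx = 0·3 + ½·3·3² = 13.5 cm; v ends 9 cm/s.
x(13) = -2 + Σ Δx = -202.5 cm.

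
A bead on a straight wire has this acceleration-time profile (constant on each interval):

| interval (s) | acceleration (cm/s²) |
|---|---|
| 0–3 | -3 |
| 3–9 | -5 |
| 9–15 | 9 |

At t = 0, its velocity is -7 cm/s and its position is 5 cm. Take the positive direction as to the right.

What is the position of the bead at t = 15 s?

On each constant-a segment, Δv = aΔt and Δx = v₀Δt + ½aΔt²; chain segment to segment.
0–3 s: v starts -7 cm/s; Δx = -7·3 + ½·-3·3² = -34.5 cm; v ends -16 cm/s.
3–9 s: v starts -16 cm/s; Δx = -16·6 + ½·-5·6² = -186 cm; v ends -46 cm/s.
9–15 s: v starts -46 cm/s; Δx = -46·6 + ½·9·6² = -114 cm; v ends 8 cm/s.
x(15) = 5 + Σ Δx = -329.5 cm.

-329.5 cm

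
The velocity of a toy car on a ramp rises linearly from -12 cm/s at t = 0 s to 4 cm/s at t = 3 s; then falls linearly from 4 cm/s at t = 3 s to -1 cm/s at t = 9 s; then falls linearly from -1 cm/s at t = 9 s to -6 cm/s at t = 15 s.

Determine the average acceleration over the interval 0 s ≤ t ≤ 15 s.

0.4 cm/s²

Average acceleration = Δv/Δt = (-6 − -12)/(15 − 0) = 0.4 cm/s².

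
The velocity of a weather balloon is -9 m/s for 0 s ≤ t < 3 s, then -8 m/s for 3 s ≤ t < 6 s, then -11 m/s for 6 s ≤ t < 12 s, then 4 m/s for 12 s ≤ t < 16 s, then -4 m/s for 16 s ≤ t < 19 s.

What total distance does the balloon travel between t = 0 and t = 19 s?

145 m

Total distance travelled is ∫|v| dt — sum the magnitudes of each area piece.
0–3 s: |-9| × 3 = 27 m
3–6 s: |-8| × 3 = 24 m
6–12 s: |-11| × 6 = 66 m
12–16 s: |4| × 4 = 16 m
16–19 s: |-4| × 3 = 12 m
Total distance = 145 m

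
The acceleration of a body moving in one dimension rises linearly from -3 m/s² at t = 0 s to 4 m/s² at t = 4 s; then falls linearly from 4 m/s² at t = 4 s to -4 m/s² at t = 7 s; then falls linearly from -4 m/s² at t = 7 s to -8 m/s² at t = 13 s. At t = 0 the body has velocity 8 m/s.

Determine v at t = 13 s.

Δv equals the area under the a-t graph; then v = v₀ + Δv.
0–4 s: ½(-3 + 4)(4) = 2 m/s
4–7 s: ½(4 + -4)(3) = 0 m/s
7–13 s: ½(-4 + -8)(6) = -36 m/s
Δv = -34 m/s, so v(13) = 8 + (-34) = -26 m/s.

-26 m/s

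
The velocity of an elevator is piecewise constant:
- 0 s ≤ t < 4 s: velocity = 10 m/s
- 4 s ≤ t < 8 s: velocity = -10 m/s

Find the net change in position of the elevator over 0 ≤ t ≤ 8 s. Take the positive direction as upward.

0 m

Displacement is the signed area under the v-t curve.
0–4 s: 10 × 4 = 40 m
4–8 s: -10 × 4 = -40 m
Net displacement = 0 m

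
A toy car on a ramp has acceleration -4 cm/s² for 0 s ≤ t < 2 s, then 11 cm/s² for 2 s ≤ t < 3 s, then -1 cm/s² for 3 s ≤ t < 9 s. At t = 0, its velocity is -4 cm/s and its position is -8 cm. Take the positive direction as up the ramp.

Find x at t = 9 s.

-54.5 cm

On each constant-a segment, Δv = aΔt and Δx = v₀Δt + ½aΔt²; chain segment to segment.
0–2 s: v starts -4 cm/s; Δx = -4·2 + ½·-4·2² = -16 cm; v ends -12 cm/s.
2–3 s: v starts -12 cm/s; Δx = -12·1 + ½·11·1² = -6.5 cm; v ends -1 cm/s.
3–9 s: v starts -1 cm/s; Δx = -1·6 + ½·-1·6² = -24 cm; v ends -7 cm/s.
x(9) = -8 + Σ Δx = -54.5 cm.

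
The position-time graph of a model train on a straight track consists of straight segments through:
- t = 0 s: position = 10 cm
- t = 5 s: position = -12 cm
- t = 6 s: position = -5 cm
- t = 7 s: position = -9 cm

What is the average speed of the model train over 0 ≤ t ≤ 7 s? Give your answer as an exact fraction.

Average speed = (total path length)/(elapsed time); on a piecewise-linear x-t graph the path length is Σ|Δx|.
0–5 s: |Δx| = |-12 − 10| = 22 cm
5–6 s: |Δx| = |-5 − -12| = 7 cm
6–7 s: |Δx| = |-9 − -5| = 4 cm
Total path = 33 cm; average speed = 33/7 = 33/7 cm/s.

33/7 cm/s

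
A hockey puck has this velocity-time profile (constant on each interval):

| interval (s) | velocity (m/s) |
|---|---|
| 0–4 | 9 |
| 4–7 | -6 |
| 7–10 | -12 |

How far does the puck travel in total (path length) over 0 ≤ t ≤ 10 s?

90 m

Distance (not displacement) is the total path length: add the absolute areas under v-t.
0–4 s: |9| × 4 = 36 m
4–7 s: |-6| × 3 = 18 m
7–10 s: |-12| × 3 = 36 m
Total distance = 90 m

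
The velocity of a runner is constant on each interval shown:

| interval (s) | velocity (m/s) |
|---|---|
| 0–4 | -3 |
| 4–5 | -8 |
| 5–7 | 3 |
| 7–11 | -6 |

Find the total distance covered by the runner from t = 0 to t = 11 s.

Total distance travelled is ∫|v| dt — sum the magnitudes of each area piece.
0–4 s: |-3| × 4 = 12 m
4–5 s: |-8| × 1 = 8 m
5–7 s: |3| × 2 = 6 m
7–11 s: |-6| × 4 = 24 m
Total distance = 50 m

50 m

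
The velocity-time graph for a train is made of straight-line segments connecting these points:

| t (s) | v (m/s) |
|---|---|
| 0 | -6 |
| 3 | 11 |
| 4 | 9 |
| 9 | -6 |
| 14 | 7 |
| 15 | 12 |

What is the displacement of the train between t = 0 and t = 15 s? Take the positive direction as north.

37 m

Displacement is the signed area under the v-t curve.
0–3 s: ½(-6 + 11)(3) = 7.5 m
3–4 s: ½(11 + 9)(1) = 10 m
4–9 s: ½(9 + -6)(5) = 7.5 m
9–14 s: ½(-6 + 7)(5) = 2.5 m
14–15 s: ½(7 + 12)(1) = 9.5 m
Net displacement = 37 m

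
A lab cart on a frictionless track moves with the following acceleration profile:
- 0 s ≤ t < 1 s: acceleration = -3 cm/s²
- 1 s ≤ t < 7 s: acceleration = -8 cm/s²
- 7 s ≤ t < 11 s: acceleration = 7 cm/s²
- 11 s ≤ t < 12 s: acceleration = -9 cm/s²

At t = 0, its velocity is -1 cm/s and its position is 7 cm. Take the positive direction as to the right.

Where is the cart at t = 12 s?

On each constant-a segment, Δv = aΔt and Δx = v₀Δt + ½aΔt²; chain segment to segment.
0–1 s: v starts -1 cm/s; Δx = -1·1 + ½·-3·1² = -2.5 cm; v ends -4 cm/s.
1–7 s: v starts -4 cm/s; Δx = -4·6 + ½·-8·6² = -168 cm; v ends -52 cm/s.
7–11 s: v starts -52 cm/s; Δx = -52·4 + ½·7·4² = -152 cm; v ends -24 cm/s.
11–12 s: v starts -24 cm/s; Δx = -24·1 + ½·-9·1² = -28.5 cm; v ends -33 cm/s.
x(12) = 7 + Σ Δx = -344 cm.

-344 cm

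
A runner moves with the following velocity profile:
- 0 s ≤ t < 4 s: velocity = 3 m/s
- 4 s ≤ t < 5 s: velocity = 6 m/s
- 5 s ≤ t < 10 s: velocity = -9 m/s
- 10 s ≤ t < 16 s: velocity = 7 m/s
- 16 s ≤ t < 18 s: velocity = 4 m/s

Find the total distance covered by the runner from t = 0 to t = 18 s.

Distance (not displacement) is the total path length: add the absolute areas under v-t.
0–4 s: |3| × 4 = 12 m
4–5 s: |6| × 1 = 6 m
5–10 s: |-9| × 5 = 45 m
10–16 s: |7| × 6 = 42 m
16–18 s: |4| × 2 = 8 m
Total distance = 113 m

113 m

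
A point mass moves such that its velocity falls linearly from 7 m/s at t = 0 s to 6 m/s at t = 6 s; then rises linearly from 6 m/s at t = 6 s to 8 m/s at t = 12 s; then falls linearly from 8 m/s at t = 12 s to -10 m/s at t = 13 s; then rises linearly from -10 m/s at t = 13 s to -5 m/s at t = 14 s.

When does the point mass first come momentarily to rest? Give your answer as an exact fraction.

t = 112/9 s

v changes sign on 12–13 s (from 8 to -10); the graph is linear there, so v = 0 at t = 12 + (-8)·(13 − 12)/(-10 − 8) = 112/9 s.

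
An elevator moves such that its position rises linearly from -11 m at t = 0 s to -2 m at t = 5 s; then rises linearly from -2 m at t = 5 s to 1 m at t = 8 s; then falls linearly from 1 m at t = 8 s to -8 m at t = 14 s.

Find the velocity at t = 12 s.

Velocity is the slope of the x-t graph on 8–14 s: (-8 − 1)/(14 − 8) = -1.5 m/s.

-1.5 m/s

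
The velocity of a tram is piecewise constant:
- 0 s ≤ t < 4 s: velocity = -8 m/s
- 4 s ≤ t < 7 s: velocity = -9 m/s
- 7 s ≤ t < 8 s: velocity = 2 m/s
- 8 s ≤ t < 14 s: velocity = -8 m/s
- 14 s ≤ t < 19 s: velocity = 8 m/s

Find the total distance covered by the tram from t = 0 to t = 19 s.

Distance (not displacement) is the total path length: add the absolute areas under v-t.
0–4 s: |-8| × 4 = 32 m
4–7 s: |-9| × 3 = 27 m
7–8 s: |2| × 1 = 2 m
8–14 s: |-8| × 6 = 48 m
14–19 s: |8| × 5 = 40 m
Total distance = 149 m

149 m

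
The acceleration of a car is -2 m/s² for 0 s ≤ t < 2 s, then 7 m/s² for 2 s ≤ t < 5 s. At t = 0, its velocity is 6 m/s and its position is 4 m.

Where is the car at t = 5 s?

On each constant-a segment, Δv = aΔt and Δx = v₀Δt + ½aΔt²; chain segment to segment.
0–2 s: v starts 6 m/s; Δx = 6·2 + ½·-2·2² = 8 m; v ends 2 m/s.
2–5 s: v starts 2 m/s; Δx = 2·3 + ½·7·3² = 37.5 m; v ends 23 m/s.
x(5) = 4 + Σ Δx = 49.5 m.

49.5 m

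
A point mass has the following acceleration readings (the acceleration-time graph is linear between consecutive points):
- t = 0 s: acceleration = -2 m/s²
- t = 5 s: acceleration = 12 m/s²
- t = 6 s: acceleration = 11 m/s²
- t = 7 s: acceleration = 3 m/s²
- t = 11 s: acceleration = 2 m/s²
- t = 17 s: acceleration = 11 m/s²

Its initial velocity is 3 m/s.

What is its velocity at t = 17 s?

95.5 m/s

Δv equals the area under the a-t graph; then v = v₀ + Δv.
0–5 s: ½(-2 + 12)(5) = 25 m/s
5–6 s: ½(12 + 11)(1) = 11.5 m/s
6–7 s: ½(11 + 3)(1) = 7 m/s
7–11 s: ½(3 + 2)(4) = 10 m/s
11–17 s: ½(2 + 11)(6) = 39 m/s
Δv = 92.5 m/s, so v(17) = 3 + (92.5) = 95.5 m/s.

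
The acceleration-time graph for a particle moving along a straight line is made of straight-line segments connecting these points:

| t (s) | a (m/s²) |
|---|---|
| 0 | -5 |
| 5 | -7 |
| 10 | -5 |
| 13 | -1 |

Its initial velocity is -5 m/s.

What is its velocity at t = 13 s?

-74 m/s

Δv equals the area under the a-t graph; then v = v₀ + Δv.
0–5 s: ½(-5 + -7)(5) = -30 m/s
5–10 s: ½(-7 + -5)(5) = -30 m/s
10–13 s: ½(-5 + -1)(3) = -9 m/s
Δv = -69 m/s, so v(13) = -5 + (-69) = -74 m/s.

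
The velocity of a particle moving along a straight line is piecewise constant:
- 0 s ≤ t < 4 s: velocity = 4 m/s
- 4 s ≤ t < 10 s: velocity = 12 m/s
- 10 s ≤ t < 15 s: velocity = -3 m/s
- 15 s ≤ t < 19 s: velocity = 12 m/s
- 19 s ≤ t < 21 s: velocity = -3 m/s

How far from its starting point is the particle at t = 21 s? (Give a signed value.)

115 m

Net displacement equals the area under the velocity-time graph (areas below the axis count negative).
0–4 s: 4 × 4 = 16 m
4–10 s: 12 × 6 = 72 m
10–15 s: -3 × 5 = -15 m
15–19 s: 12 × 4 = 48 m
19–21 s: -3 × 2 = -6 m
Net displacement = 115 m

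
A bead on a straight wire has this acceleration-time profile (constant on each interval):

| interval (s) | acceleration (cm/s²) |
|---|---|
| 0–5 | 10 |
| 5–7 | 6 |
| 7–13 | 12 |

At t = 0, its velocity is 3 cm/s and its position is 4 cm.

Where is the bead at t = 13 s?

868 cm

On each constant-a segment, Δv = aΔt and Δx = v₀Δt + ½aΔt²; chain segment to segment.
0–5 s: v starts 3 cm/s; Δx = 3·5 + ½·10·5² = 140 cm; v ends 53 cm/s.
5–7 s: v starts 53 cm/s; Δx = 53·2 + ½·6·2² = 118 cm; v ends 65 cm/s.
7–13 s: v starts 65 cm/s; Δx = 65·6 + ½·12·6² = 606 cm; v ends 137 cm/s.
x(13) = 4 + Σ Δx = 868 cm.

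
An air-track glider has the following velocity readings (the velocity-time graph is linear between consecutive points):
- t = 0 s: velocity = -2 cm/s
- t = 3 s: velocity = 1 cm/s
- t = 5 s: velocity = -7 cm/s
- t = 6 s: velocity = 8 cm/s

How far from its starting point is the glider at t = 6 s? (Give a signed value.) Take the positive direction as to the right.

-7 cm

Displacement is the signed area under the v-t curve.
0–3 s: ½(-2 + 1)(3) = -1.5 cm
3–5 s: ½(1 + -7)(2) = -6 cm
5–6 s: ½(-7 + 8)(1) = 0.5 cm
Net displacement = -7 cm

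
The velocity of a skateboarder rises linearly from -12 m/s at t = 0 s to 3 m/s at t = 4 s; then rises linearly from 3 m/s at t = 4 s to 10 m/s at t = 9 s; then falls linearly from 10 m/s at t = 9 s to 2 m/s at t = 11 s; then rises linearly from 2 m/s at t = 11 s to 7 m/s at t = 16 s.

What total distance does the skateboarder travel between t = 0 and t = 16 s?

Total distance travelled is ∫|v| dt — sum the magnitudes of each area piece.
0–4 s: v = 0 at t = 3.2 s; triangle areas 19.2 + 1.2 = 20.4 m
4–9 s: |½(3 + 10)(5)| = 32.5 m
9–11 s: |½(10 + 2)(2)| = 12 m
11–16 s: |½(2 + 7)(5)| = 22.5 m
Total distance = 87.4 m

87.4 m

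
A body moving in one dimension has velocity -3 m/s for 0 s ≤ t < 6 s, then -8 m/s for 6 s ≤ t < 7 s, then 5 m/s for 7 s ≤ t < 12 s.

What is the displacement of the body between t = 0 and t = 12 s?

Net displacement equals the area under the velocity-time graph (areas below the axis count negative).
0–6 s: -3 × 6 = -18 m
6–7 s: -8 × 1 = -8 m
7–12 s: 5 × 5 = 25 m
Net displacement = -1 m

-1 m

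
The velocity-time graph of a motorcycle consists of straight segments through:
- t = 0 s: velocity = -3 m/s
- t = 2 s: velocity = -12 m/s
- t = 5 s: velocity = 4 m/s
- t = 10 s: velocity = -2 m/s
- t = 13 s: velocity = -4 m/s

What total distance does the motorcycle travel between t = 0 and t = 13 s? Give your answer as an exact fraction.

142/3 m

Distance (not displacement) is the total path length: add the absolute areas under v-t.
0–2 s: |½(-3 + -12)(2)| = 15 m
2–5 s: v = 0 at t = 4.25 s; triangle areas 13.5 + 1.5 = 15 m
5–10 s: v = 0 at t = 25/3 s; triangle areas 20/3 + 5/3 = 25/3 m
10–13 s: |½(-2 + -4)(3)| = 9 m
Total distance = 142/3 m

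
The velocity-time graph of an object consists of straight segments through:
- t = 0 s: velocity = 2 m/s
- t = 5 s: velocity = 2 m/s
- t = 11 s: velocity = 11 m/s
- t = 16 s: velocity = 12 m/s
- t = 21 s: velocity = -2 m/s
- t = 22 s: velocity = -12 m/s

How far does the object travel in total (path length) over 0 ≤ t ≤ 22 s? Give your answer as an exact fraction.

Distance (not displacement) is the total path length: add the absolute areas under v-t.
0–5 s: |2| × 5 = 10 m
5–11 s: |½(2 + 11)(6)| = 39 m
11–16 s: |½(11 + 12)(5)| = 57.5 m
16–21 s: v = 0 at t = 142/7 s; triangle areas 180/7 + 5/7 = 185/7 m
21–22 s: |½(-2 + -12)(1)| = 7 m
Total distance = 1959/14 m

1959/14 m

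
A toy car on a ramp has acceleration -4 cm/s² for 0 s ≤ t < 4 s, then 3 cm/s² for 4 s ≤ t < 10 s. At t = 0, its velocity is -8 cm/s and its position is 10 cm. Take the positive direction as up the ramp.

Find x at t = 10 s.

On each constant-a segment, Δv = aΔt and Δx = v₀Δt + ½aΔt²; chain segment to segment.
0–4 s: v starts -8 cm/s; Δx = -8·4 + ½·-4·4² = -64 cm; v ends -24 cm/s.
4–10 s: v starts -24 cm/s; Δx = -24·6 + ½·3·6² = -90 cm; v ends -6 cm/s.
x(10) = 10 + Σ Δx = -144 cm.

-144 cm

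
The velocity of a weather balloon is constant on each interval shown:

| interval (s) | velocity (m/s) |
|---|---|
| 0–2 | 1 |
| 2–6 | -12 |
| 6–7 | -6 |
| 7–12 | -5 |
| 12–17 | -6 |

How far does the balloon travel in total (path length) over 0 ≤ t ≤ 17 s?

Distance (not displacement) is the total path length: add the absolute areas under v-t.
0–2 s: |1| × 2 = 2 m
2–6 s: |-12| × 4 = 48 m
6–7 s: |-6| × 1 = 6 m
7–12 s: |-5| × 5 = 25 m
12–17 s: |-6| × 5 = 30 m
Total distance = 111 m

111 m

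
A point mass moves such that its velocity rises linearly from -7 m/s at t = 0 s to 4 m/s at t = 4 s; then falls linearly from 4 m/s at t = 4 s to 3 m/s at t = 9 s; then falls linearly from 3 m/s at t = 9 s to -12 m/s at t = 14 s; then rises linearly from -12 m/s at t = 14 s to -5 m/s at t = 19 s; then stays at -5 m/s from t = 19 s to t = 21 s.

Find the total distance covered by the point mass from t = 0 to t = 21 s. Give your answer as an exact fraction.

2361/22 m

Distance (not displacement) is the total path length: add the absolute areas under v-t.
0–4 s: v = 0 at t = 28/11 s; triangle areas 98/11 + 32/11 = 130/11 m
4–9 s: |½(4 + 3)(5)| = 17.5 m
9–14 s: v = 0 at t = 10 s; triangle areas 1.5 + 24 = 25.5 m
14–19 s: |½(-12 + -5)(5)| = 42.5 m
19–21 s: |-5| × 2 = 10 m
Total distance = 2361/22 m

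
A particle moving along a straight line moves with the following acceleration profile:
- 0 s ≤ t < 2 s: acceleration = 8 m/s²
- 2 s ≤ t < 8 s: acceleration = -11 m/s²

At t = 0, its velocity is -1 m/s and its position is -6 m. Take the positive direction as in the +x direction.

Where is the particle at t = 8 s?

On each constant-a segment, Δv = aΔt and Δx = v₀Δt + ½aΔt²; chain segment to segment.
0–2 s: v starts -1 m/s; Δx = -1·2 + ½·8·2² = 14 m; v ends 15 m/s.
2–8 s: v starts 15 m/s; Δx = 15·6 + ½·-11·6² = -108 m; v ends -51 m/s.
x(8) = -6 + Σ Δx = -100 m.

-100 m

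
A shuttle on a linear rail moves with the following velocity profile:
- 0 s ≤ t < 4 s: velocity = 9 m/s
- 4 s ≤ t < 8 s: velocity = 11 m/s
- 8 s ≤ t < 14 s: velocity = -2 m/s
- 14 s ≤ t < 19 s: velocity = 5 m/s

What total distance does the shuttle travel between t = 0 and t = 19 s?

117 m

Total distance travelled is ∫|v| dt — sum the magnitudes of each area piece.
0–4 s: |9| × 4 = 36 m
4–8 s: |11| × 4 = 44 m
8–14 s: |-2| × 6 = 12 m
14–19 s: |5| × 5 = 25 m
Total distance = 117 m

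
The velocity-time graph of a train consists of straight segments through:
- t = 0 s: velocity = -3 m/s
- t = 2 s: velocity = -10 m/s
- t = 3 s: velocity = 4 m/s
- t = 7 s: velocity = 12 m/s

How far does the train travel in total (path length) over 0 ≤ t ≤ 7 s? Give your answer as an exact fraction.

344/7 m

Total distance travelled is ∫|v| dt — sum the magnitudes of each area piece.
0–2 s: |½(-3 + -10)(2)| = 13 m
2–3 s: v = 0 at t = 19/7 s; triangle areas 25/7 + 4/7 = 29/7 m
3–7 s: |½(4 + 12)(4)| = 32 m
Total distance = 344/7 m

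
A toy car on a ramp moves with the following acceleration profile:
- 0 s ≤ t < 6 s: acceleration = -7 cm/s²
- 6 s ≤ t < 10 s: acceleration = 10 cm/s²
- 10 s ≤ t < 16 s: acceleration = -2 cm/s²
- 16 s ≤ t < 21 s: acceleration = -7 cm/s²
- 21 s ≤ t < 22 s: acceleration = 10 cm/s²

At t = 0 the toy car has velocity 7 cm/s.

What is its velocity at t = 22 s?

Δv equals the area under the a-t graph; then v = v₀ + Δv.
0–6 s: -7 × 6 = -42 cm/s
6–10 s: 10 × 4 = 40 cm/s
10–16 s: -2 × 6 = -12 cm/s
16–21 s: -7 × 5 = -35 cm/s
21–22 s: 10 × 1 = 10 cm/s
Δv = -39 cm/s, so v(22) = 7 + (-39) = -32 cm/s.

-32 cm/s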